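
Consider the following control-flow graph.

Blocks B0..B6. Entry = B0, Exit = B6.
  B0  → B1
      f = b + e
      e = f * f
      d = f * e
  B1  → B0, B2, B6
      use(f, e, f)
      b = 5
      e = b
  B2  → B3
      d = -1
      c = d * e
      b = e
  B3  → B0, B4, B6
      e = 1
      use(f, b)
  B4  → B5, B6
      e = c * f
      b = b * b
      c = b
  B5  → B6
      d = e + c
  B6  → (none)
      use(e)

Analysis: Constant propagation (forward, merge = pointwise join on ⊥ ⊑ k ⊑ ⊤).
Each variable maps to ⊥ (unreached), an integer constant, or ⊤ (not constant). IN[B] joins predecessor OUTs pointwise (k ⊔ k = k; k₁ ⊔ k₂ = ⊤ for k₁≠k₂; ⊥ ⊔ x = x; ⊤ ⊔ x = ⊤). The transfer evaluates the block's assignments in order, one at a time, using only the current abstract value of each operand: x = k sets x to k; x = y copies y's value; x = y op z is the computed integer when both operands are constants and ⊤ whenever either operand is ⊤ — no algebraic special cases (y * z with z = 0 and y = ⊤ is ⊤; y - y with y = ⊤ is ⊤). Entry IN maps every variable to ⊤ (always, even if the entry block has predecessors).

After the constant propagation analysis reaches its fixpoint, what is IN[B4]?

Answer: {a: ⊤, b: 5, c: -5, d: -1, e: 1, f: ⊤}

Derivation:
Fixpoint table:
  B0:  IN=(all ⊤)  OUT=(all ⊤)
  B1:  IN=(all ⊤)  OUT={b:5, e:5; rest ⊤}
  B2:  IN={b:5, e:5; rest ⊤}  OUT={b:5, c:-5, d:-1, e:5; rest ⊤}
  B3:  IN={b:5, c:-5, d:-1, e:5; rest ⊤}  OUT={b:5, c:-5, d:-1, e:1; rest ⊤}
  B4:  IN={b:5, c:-5, d:-1, e:1; rest ⊤}  OUT={b:25, c:25, d:-1; rest ⊤}
  B5:  IN={b:25, c:25, d:-1; rest ⊤}  OUT={b:25, c:25; rest ⊤}
  B6:  IN=(all ⊤)  OUT=(all ⊤)

Merge at B4: IN[B4] = OUT[B3] = {a: ⊤, b: 5, c: -5, d: -1, e: 1, f: ⊤}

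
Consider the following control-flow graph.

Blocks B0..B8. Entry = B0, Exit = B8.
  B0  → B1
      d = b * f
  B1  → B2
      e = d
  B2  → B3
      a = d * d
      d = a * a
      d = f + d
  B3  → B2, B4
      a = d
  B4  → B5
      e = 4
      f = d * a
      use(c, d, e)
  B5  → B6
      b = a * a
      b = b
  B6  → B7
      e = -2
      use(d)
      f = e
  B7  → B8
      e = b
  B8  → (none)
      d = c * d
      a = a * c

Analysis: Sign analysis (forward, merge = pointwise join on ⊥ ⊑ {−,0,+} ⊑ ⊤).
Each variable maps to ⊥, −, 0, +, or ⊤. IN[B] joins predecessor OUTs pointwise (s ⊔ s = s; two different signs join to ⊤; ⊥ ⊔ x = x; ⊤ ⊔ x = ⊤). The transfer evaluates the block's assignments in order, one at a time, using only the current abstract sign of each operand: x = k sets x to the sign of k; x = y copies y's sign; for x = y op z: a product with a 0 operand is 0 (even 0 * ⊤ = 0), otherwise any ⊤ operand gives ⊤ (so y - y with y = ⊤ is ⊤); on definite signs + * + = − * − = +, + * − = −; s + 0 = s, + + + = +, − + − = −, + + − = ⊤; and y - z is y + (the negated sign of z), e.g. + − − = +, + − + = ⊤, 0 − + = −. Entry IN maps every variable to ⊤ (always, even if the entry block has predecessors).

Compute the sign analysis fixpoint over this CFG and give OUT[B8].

Converged values:
  B0:   IN=(all ⊤)   OUT=(all ⊤)
  B1:   IN=(all ⊤)   OUT=(all ⊤)
  B2:   IN=(all ⊤)   OUT=(all ⊤)
  B3:   IN=(all ⊤)   OUT=(all ⊤)
  B4:   IN=(all ⊤)   OUT={e:+; rest ⊤}
  B5:   IN={e:+; rest ⊤}   OUT={e:+; rest ⊤}
  B6:   IN={e:+; rest ⊤}   OUT={e:-, f:-; rest ⊤}
  B7:   IN={e:-, f:-; rest ⊤}   OUT={f:-; rest ⊤}
  B8:   IN={f:-; rest ⊤}   OUT={f:-; rest ⊤}

Merge at B8: IN[B8] = OUT[B7] = {a: ⊤, b: ⊤, c: ⊤, d: ⊤, e: ⊤, f: -}
Applying B8's transfer function to that IN value gives OUT[B8] (row B8 above).

Answer: {a: ⊤, b: ⊤, c: ⊤, d: ⊤, e: ⊤, f: -}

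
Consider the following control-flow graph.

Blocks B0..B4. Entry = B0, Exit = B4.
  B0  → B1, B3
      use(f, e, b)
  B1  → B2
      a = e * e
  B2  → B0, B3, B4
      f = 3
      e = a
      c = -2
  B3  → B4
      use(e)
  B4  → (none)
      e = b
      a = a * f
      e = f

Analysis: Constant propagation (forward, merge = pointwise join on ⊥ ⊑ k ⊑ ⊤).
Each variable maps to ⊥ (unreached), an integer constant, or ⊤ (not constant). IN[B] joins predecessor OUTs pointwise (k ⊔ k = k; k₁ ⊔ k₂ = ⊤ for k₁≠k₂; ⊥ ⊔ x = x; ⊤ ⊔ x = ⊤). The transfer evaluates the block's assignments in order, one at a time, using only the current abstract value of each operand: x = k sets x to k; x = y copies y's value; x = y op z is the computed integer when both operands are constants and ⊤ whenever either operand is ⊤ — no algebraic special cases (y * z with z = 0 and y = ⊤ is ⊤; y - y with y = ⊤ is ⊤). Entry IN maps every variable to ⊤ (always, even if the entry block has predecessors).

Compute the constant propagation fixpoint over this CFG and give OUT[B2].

Answer: {a: ⊤, b: ⊤, c: -2, d: ⊤, e: ⊤, f: 3}

Trace:
Per-block solution:
  B0:   IN=(all ⊤)   OUT=(all ⊤)
  B1:   IN=(all ⊤)   OUT=(all ⊤)
  B2:   IN=(all ⊤)   OUT={c:-2, f:3; rest ⊤}
  B3:   IN=(all ⊤)   OUT=(all ⊤)
  B4:   IN=(all ⊤)   OUT=(all ⊤)

Merge at B2: IN[B2] = OUT[B1] = {a: ⊤, b: ⊤, c: ⊤, d: ⊤, e: ⊤, f: ⊤}
Applying B2's transfer function to that IN value gives OUT[B2] (row B2 above).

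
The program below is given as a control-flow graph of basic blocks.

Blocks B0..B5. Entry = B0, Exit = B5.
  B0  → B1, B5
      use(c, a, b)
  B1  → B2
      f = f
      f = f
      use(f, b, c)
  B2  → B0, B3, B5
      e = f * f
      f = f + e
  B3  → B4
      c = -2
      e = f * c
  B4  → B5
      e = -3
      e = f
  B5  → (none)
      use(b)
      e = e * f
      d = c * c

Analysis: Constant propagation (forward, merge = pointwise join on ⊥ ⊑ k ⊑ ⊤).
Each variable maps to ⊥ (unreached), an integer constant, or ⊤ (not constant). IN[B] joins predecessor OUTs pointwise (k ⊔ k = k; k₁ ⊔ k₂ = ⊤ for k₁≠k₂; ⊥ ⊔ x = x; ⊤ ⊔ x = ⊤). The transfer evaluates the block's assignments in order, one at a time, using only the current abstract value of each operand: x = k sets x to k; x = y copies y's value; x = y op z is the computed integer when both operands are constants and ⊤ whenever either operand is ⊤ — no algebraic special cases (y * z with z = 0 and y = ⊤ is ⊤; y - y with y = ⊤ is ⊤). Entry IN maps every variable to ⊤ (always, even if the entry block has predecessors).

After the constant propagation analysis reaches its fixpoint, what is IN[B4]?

Answer: {a: ⊤, b: ⊤, c: -2, d: ⊤, e: ⊤, f: ⊤}

Derivation:
Per-block solution:
  B0:  IN=(all ⊤)  OUT=(all ⊤)
  B1:  IN=(all ⊤)  OUT=(all ⊤)
  B2:  IN=(all ⊤)  OUT=(all ⊤)
  B3:  IN=(all ⊤)  OUT={c:-2; rest ⊤}
  B4:  IN={c:-2; rest ⊤}  OUT={c:-2; rest ⊤}
  B5:  IN=(all ⊤)  OUT=(all ⊤)

Merge at B4: IN[B4] = OUT[B3] = {a: ⊤, b: ⊤, c: -2, d: ⊤, e: ⊤, f: ⊤}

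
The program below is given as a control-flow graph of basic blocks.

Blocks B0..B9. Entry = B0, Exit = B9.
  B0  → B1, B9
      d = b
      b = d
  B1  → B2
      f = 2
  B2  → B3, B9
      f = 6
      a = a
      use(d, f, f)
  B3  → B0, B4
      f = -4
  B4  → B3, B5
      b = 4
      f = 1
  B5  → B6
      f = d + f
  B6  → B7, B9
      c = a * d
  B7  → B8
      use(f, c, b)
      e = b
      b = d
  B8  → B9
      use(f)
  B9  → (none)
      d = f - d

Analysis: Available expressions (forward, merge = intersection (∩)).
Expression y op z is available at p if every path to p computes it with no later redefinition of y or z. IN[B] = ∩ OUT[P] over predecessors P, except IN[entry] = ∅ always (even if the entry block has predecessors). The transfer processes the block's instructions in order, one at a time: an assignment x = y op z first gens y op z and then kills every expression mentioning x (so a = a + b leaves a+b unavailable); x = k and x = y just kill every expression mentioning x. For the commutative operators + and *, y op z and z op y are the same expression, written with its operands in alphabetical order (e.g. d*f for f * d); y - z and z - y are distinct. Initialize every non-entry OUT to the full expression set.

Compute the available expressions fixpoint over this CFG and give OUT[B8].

Answer: {a*d}

Trace:
Converged values:
  B0:  IN={}  OUT={}
  B1:  IN={}  OUT={}
  B2:  IN={}  OUT={}
  B3:  IN={}  OUT={}
  B4:  IN={}  OUT={}
  B5:  IN={}  OUT={}
  B6:  IN={}  OUT={a*d}
  B7:  IN={a*d}  OUT={a*d}
  B8:  IN={a*d}  OUT={a*d}
  B9:  IN={}  OUT={}

Merge at B8: IN[B8] = OUT[B7] = {a*d}
Applying B8's transfer function to that IN value gives OUT[B8] (row B8 above).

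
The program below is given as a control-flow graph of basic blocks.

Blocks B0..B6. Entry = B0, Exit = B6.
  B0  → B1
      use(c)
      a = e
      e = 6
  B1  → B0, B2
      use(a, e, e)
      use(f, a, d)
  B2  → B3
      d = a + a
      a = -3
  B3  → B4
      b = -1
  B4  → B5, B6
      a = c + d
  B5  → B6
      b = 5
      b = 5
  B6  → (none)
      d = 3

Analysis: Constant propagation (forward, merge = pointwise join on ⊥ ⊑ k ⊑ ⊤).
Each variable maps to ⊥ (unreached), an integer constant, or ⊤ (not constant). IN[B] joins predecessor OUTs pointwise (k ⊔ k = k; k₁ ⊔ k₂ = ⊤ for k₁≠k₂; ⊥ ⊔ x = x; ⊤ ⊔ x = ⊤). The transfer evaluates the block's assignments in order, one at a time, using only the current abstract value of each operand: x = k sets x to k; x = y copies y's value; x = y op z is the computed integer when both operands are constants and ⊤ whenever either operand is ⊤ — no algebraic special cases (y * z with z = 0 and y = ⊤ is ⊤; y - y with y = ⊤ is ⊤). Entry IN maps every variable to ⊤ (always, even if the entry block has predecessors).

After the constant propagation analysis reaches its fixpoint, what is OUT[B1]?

Per-block solution:
  B0:  IN=(all ⊤)  OUT={e:6; rest ⊤}
  B1:  IN={e:6; rest ⊤}  OUT={e:6; rest ⊤}
  B2:  IN={e:6; rest ⊤}  OUT={a:-3, e:6; rest ⊤}
  B3:  IN={a:-3, e:6; rest ⊤}  OUT={a:-3, b:-1, e:6; rest ⊤}
  B4:  IN={a:-3, b:-1, e:6; rest ⊤}  OUT={b:-1, e:6; rest ⊤}
  B5:  IN={b:-1, e:6; rest ⊤}  OUT={b:5, e:6; rest ⊤}
  B6:  IN={e:6; rest ⊤}  OUT={d:3, e:6; rest ⊤}

Merge at B1: IN[B1] = OUT[B0] = {a: ⊤, b: ⊤, c: ⊤, d: ⊤, e: 6, f: ⊤}
Applying B1's transfer function to that IN value gives OUT[B1] (row B1 above).

Answer: {a: ⊤, b: ⊤, c: ⊤, d: ⊤, e: 6, f: ⊤}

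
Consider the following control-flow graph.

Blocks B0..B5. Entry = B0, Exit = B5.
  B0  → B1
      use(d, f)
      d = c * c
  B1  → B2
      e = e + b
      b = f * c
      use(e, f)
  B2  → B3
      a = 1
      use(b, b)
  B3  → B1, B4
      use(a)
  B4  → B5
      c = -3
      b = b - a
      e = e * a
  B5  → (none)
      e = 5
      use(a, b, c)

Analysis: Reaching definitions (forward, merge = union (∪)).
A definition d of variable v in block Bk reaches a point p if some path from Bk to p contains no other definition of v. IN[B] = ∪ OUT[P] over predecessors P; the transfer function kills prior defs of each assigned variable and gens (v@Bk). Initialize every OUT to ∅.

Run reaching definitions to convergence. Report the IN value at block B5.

Answer: {a@B2, b@B4, c@B4, d@B0, e@B4}

Trace:
Per-block solution:
  B0:   IN={}   OUT={d@B0}
  B1:   IN={a@B2, b@B1, d@B0, e@B1}   OUT={a@B2, b@B1, d@B0, e@B1}
  B2:   IN={a@B2, b@B1, d@B0, e@B1}   OUT={a@B2, b@B1, d@B0, e@B1}
  B3:   IN={a@B2, b@B1, d@B0, e@B1}   OUT={a@B2, b@B1, d@B0, e@B1}
  B4:   IN={a@B2, b@B1, d@B0, e@B1}   OUT={a@B2, b@B4, c@B4, d@B0, e@B4}
  B5:   IN={a@B2, b@B4, c@B4, d@B0, e@B4}   OUT={a@B2, b@B4, c@B4, d@B0, e@B5}

Merge at B5: IN[B5] = OUT[B4] = {a@B2, b@B4, c@B4, d@B0, e@B4}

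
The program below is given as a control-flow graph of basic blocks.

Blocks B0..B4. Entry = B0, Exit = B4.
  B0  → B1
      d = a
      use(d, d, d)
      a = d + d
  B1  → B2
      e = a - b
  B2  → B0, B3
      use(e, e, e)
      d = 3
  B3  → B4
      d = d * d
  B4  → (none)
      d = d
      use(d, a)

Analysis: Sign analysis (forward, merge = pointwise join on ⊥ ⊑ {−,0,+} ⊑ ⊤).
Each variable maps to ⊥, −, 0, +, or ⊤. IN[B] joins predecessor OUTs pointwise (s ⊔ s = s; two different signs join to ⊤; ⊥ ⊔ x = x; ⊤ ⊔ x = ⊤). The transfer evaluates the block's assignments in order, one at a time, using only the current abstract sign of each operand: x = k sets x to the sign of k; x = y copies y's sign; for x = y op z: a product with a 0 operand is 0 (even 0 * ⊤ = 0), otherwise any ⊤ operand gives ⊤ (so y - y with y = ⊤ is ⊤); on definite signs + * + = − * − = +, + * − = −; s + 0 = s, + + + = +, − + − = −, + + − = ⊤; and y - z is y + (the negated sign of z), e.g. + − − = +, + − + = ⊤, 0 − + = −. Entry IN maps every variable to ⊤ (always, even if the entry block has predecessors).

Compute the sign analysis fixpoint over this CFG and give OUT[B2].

Fixpoint table:
  B0: | IN=(all ⊤) | OUT=(all ⊤)
  B1: | IN=(all ⊤) | OUT=(all ⊤)
  B2: | IN=(all ⊤) | OUT={d:+; rest ⊤}
  B3: | IN={d:+; rest ⊤} | OUT={d:+; rest ⊤}
  B4: | IN={d:+; rest ⊤} | OUT={d:+; rest ⊤}

Merge at B2: IN[B2] = OUT[B1] = {a: ⊤, b: ⊤, c: ⊤, d: ⊤, e: ⊤, f: ⊤}
Applying B2's transfer function to that IN value gives OUT[B2] (row B2 above).

Answer: {a: ⊤, b: ⊤, c: ⊤, d: +, e: ⊤, f: ⊤}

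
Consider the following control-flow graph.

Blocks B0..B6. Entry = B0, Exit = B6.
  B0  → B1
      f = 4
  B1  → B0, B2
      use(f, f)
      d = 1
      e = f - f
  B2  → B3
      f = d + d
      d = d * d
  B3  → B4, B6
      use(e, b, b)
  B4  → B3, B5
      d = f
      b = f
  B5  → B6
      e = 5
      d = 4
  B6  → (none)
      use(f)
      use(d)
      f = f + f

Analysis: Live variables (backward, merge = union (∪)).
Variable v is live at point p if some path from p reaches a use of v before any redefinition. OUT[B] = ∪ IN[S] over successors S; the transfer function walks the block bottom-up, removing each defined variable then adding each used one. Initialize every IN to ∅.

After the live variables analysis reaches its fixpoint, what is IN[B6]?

Answer: {d, f}

Working:
Per-block solution:
  B0:   IN={b}   OUT={b, f}
  B1:   IN={b, f}   OUT={b, d, e}
  B2:   IN={b, d, e}   OUT={b, d, e, f}
  B3:   IN={b, d, e, f}   OUT={d, e, f}
  B4:   IN={e, f}   OUT={b, d, e, f}
  B5:   IN={f}   OUT={d, f}
  B6:   IN={d, f}   OUT={}

B6 is the boundary node: OUT[B6] = {}
Applying B6's transfer function to that OUT value gives IN[B6] (row B6 above).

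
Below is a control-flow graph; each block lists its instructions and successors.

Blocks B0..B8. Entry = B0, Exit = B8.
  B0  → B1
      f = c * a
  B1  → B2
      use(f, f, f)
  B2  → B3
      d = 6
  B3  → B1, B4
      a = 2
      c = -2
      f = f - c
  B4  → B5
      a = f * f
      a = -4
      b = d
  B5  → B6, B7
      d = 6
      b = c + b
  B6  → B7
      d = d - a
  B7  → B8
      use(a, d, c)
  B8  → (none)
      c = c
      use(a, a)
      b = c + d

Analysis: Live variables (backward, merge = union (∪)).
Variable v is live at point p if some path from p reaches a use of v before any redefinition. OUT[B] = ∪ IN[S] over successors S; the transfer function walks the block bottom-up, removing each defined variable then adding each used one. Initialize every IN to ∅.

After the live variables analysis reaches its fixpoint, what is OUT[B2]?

Answer: {d, f}

Trace:
Fixpoint table:
  B0:  IN={a, c}  OUT={f}
  B1:  IN={f}  OUT={f}
  B2:  IN={f}  OUT={d, f}
  B3:  IN={d, f}  OUT={c, d, f}
  B4:  IN={c, d, f}  OUT={a, b, c}
  B5:  IN={a, b, c}  OUT={a, c, d}
  B6:  IN={a, c, d}  OUT={a, c, d}
  B7:  IN={a, c, d}  OUT={a, c, d}
  B8:  IN={a, c, d}  OUT={}

Merge at B2: OUT[B2] = IN[B3] = {d, f}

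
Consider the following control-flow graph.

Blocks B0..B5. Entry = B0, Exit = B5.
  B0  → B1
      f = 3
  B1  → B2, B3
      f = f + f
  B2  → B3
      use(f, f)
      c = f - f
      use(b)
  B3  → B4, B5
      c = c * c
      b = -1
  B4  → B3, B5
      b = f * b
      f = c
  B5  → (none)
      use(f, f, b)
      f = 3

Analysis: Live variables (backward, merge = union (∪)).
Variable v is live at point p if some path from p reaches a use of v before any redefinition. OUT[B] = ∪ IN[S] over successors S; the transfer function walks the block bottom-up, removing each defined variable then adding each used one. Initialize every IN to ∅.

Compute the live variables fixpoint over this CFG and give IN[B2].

Answer: {b, f}

Trace:
Per-block solution:
  B0:  IN={b, c}  OUT={b, c, f}
  B1:  IN={b, c, f}  OUT={b, c, f}
  B2:  IN={b, f}  OUT={c, f}
  B3:  IN={c, f}  OUT={b, c, f}
  B4:  IN={b, c, f}  OUT={b, c, f}
  B5:  IN={b, f}  OUT={}

Merge at B2: OUT[B2] = IN[B3] = {c, f}
Applying B2's transfer function to that OUT value gives IN[B2] (row B2 above).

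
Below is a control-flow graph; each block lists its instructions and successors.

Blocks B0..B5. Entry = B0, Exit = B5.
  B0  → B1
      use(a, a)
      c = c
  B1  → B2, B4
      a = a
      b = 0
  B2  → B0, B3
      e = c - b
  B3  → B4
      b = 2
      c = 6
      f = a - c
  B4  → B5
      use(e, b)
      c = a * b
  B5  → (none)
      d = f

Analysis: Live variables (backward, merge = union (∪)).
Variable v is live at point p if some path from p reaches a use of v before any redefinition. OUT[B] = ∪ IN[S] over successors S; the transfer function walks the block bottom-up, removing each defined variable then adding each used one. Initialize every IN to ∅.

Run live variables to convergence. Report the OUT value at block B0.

Fixpoint table:
  B0:  IN={a, c, e, f}  OUT={a, c, e, f}
  B1:  IN={a, c, e, f}  OUT={a, b, c, e, f}
  B2:  IN={a, b, c, f}  OUT={a, c, e, f}
  B3:  IN={a, e}  OUT={a, b, e, f}
  B4:  IN={a, b, e, f}  OUT={f}
  B5:  IN={f}  OUT={}

Merge at B0: OUT[B0] = IN[B1] = {a, c, e, f}

Answer: {a, c, e, f}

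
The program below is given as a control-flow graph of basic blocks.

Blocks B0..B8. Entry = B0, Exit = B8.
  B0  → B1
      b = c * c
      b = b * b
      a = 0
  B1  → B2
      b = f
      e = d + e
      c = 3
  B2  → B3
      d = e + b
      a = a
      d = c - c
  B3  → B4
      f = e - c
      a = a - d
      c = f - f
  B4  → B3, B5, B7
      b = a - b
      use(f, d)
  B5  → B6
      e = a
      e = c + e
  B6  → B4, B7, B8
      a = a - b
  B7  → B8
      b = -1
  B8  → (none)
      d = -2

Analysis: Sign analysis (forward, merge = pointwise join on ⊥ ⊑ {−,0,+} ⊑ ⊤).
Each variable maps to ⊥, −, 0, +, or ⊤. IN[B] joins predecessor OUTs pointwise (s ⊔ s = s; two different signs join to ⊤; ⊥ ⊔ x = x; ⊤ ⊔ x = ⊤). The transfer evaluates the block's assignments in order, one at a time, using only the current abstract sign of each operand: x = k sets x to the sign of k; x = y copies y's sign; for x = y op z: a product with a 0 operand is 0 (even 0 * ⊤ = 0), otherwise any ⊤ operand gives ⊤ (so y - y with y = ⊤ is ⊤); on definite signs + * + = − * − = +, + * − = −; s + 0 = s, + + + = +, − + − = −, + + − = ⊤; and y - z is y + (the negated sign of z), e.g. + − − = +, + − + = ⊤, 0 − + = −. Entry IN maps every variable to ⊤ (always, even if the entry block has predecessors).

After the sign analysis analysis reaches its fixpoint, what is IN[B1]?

Fixpoint table:
  B0: | IN=(all ⊤) | OUT={a:0; rest ⊤}
  B1: | IN={a:0; rest ⊤} | OUT={a:0, c:+; rest ⊤}
  B2: | IN={a:0, c:+; rest ⊤} | OUT={a:0, c:+; rest ⊤}
  B3: | IN=(all ⊤) | OUT=(all ⊤)
  B4: | IN=(all ⊤) | OUT=(all ⊤)
  B5: | IN=(all ⊤) | OUT=(all ⊤)
  B6: | IN=(all ⊤) | OUT=(all ⊤)
  B7: | IN=(all ⊤) | OUT={b:-; rest ⊤}
  B8: | IN=(all ⊤) | OUT={d:-; rest ⊤}

Merge at B1: IN[B1] = OUT[B0] = {a: 0, b: ⊤, c: ⊤, d: ⊤, e: ⊤, f: ⊤}

Answer: {a: 0, b: ⊤, c: ⊤, d: ⊤, e: ⊤, f: ⊤}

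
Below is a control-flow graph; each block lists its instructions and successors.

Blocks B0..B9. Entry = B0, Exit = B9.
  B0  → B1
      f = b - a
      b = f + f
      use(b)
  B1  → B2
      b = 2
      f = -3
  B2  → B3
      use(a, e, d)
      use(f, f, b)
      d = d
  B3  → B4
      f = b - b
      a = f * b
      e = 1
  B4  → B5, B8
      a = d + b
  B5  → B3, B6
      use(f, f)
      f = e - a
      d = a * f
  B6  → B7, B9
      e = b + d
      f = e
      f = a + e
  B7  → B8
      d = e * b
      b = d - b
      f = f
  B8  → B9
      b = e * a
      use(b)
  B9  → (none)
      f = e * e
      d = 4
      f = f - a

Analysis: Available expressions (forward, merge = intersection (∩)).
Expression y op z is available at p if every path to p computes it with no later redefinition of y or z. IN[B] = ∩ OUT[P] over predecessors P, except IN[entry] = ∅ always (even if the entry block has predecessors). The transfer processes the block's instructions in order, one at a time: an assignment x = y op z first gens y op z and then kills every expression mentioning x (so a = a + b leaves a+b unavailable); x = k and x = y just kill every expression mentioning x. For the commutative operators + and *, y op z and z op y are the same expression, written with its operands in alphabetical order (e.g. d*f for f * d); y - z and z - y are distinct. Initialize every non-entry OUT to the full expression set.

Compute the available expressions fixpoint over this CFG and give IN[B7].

Answer: {a+e, b+d, b-b}

Trace:
Converged values:
  B0: | IN={} | OUT={f+f}
  B1: | IN={f+f} | OUT={}
  B2: | IN={} | OUT={}
  B3: | IN={} | OUT={b*f, b-b}
  B4: | IN={b*f, b-b} | OUT={b*f, b+d, b-b}
  B5: | IN={b*f, b+d, b-b} | OUT={a*f, b-b, e-a}
  B6: | IN={a*f, b-b, e-a} | OUT={a+e, b+d, b-b}
  B7: | IN={a+e, b+d, b-b} | OUT={a+e}
  B8: | IN={} | OUT={a*e}
  B9: | IN={} | OUT={e*e}

Merge at B7: IN[B7] = OUT[B6] = {a+e, b+d, b-b}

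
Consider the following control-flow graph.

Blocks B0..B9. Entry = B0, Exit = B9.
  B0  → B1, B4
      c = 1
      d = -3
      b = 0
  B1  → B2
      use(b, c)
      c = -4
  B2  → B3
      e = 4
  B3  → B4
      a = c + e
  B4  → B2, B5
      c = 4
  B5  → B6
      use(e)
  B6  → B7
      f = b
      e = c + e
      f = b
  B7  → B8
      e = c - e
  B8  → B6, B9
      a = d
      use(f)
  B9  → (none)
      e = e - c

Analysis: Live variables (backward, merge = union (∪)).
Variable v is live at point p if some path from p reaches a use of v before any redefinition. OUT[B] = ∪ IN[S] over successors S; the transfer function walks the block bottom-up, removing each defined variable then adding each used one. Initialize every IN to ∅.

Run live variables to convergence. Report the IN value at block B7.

Answer: {b, c, d, e, f}

Working:
Per-block solution:
  B0:  IN={e}  OUT={b, c, d, e}
  B1:  IN={b, c, d}  OUT={b, c, d}
  B2:  IN={b, c, d}  OUT={b, c, d, e}
  B3:  IN={b, c, d, e}  OUT={b, d, e}
  B4:  IN={b, d, e}  OUT={b, c, d, e}
  B5:  IN={b, c, d, e}  OUT={b, c, d, e}
  B6:  IN={b, c, d, e}  OUT={b, c, d, e, f}
  B7:  IN={b, c, d, e, f}  OUT={b, c, d, e, f}
  B8:  IN={b, c, d, e, f}  OUT={b, c, d, e}
  B9:  IN={c, e}  OUT={}

Merge at B7: OUT[B7] = IN[B8] = {b, c, d, e, f}
Applying B7's transfer function to that OUT value gives IN[B7] (row B7 above).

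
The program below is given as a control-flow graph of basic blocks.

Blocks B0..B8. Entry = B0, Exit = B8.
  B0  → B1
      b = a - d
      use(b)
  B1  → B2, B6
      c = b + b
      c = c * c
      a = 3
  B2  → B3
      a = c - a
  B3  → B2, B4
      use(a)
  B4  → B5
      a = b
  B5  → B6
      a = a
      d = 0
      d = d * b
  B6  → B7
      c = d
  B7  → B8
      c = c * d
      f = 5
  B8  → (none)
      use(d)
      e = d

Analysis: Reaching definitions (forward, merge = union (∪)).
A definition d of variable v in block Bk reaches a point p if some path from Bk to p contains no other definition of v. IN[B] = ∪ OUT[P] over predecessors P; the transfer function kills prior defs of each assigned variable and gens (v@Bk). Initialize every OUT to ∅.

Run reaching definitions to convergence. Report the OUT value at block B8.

Per-block solution:
  B0:   IN={}   OUT={b@B0}
  B1:   IN={b@B0}   OUT={a@B1, b@B0, c@B1}
  B2:   IN={a@B1, a@B2, b@B0, c@B1}   OUT={a@B2, b@B0, c@B1}
  B3:   IN={a@B2, b@B0, c@B1}   OUT={a@B2, b@B0, c@B1}
  B4:   IN={a@B2, b@B0, c@B1}   OUT={a@B4, b@B0, c@B1}
  B5:   IN={a@B4, b@B0, c@B1}   OUT={a@B5, b@B0, c@B1, d@B5}
  B6:   IN={a@B1, a@B5, b@B0, c@B1, d@B5}   OUT={a@B1, a@B5, b@B0, c@B6, d@B5}
  B7:   IN={a@B1, a@B5, b@B0, c@B6, d@B5}   OUT={a@B1, a@B5, b@B0, c@B7, d@B5, f@B7}
  B8:   IN={a@B1, a@B5, b@B0, c@B7, d@B5, f@B7}   OUT={a@B1, a@B5, b@B0, c@B7, d@B5, e@B8, f@B7}

Merge at B8: IN[B8] = OUT[B7] = {a@B1, a@B5, b@B0, c@B7, d@B5, f@B7}
Applying B8's transfer function to that IN value gives OUT[B8] (row B8 above).

Answer: {a@B1, a@B5, b@B0, c@B7, d@B5, e@B8, f@B7}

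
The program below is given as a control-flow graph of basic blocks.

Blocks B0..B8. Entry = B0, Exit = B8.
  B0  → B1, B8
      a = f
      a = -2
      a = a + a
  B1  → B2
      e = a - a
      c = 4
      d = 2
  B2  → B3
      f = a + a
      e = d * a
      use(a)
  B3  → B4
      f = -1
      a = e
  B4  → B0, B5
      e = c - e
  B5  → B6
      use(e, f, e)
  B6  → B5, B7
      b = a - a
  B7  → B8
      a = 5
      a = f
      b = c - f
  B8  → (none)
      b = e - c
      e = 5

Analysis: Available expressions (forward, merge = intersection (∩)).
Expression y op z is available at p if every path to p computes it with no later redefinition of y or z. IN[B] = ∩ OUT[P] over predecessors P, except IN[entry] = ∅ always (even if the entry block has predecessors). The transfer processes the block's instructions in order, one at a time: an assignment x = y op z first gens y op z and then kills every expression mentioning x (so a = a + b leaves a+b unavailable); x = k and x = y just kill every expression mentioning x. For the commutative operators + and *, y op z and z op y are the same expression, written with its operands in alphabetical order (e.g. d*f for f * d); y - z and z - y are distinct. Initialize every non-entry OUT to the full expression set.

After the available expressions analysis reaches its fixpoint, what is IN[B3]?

Answer: {a*d, a+a, a-a}

Derivation:
Converged values:
  B0:   IN={}   OUT={}
  B1:   IN={}   OUT={a-a}
  B2:   IN={a-a}   OUT={a*d, a+a, a-a}
  B3:   IN={a*d, a+a, a-a}   OUT={}
  B4:   IN={}   OUT={}
  B5:   IN={}   OUT={}
  B6:   IN={}   OUT={a-a}
  B7:   IN={a-a}   OUT={c-f}
  B8:   IN={}   OUT={}

Merge at B3: IN[B3] = OUT[B2] = {a*d, a+a, a-a}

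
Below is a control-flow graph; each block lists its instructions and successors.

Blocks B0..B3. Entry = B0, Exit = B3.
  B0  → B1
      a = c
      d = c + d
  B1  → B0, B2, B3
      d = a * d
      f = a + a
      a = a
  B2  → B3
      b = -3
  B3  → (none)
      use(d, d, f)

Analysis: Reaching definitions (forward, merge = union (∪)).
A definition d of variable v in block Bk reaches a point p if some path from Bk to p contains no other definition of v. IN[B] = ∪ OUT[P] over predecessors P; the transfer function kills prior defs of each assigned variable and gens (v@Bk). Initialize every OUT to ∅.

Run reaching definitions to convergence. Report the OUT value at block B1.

Answer: {a@B1, d@B1, f@B1}

Derivation:
Per-block solution:
  B0:  IN={a@B1, d@B1, f@B1}  OUT={a@B0, d@B0, f@B1}
  B1:  IN={a@B0, d@B0, f@B1}  OUT={a@B1, d@B1, f@B1}
  B2:  IN={a@B1, d@B1, f@B1}  OUT={a@B1, b@B2, d@B1, f@B1}
  B3:  IN={a@B1, b@B2, d@B1, f@B1}  OUT={a@B1, b@B2, d@B1, f@B1}

Merge at B1: IN[B1] = OUT[B0] = {a@B0, d@B0, f@B1}
Applying B1's transfer function to that IN value gives OUT[B1] (row B1 above).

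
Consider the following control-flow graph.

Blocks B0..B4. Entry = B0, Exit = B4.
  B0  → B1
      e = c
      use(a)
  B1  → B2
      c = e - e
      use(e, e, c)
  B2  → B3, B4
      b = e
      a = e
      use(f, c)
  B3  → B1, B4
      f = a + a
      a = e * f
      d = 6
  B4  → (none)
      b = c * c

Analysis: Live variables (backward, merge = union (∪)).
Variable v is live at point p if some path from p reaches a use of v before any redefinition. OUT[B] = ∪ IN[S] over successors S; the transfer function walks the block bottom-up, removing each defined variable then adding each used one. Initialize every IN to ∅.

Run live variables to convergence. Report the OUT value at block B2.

Answer: {a, c, e}

Trace:
Fixpoint table:
  B0:   IN={a, c, f}   OUT={e, f}
  B1:   IN={e, f}   OUT={c, e, f}
  B2:   IN={c, e, f}   OUT={a, c, e}
  B3:   IN={a, c, e}   OUT={c, e, f}
  B4:   IN={c}   OUT={}

Merge at B2: OUT[B2] = IN[B3] ⊔ IN[B4] = {a, c, e}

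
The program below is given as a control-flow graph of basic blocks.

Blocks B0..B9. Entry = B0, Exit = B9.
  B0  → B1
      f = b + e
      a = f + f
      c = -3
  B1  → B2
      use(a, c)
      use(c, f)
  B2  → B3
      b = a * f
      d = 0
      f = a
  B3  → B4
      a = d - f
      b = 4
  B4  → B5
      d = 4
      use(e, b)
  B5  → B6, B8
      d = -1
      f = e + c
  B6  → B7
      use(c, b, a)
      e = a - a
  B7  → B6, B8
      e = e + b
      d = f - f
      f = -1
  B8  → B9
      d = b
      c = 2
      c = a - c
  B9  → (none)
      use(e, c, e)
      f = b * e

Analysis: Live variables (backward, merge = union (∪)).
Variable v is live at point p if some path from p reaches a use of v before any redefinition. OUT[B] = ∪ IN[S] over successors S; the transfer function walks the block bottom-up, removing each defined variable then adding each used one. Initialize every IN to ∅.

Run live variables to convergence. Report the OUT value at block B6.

Converged values:
  B0:   IN={b, e}   OUT={a, c, e, f}
  B1:   IN={a, c, e, f}   OUT={a, c, e, f}
  B2:   IN={a, c, e, f}   OUT={c, d, e, f}
  B3:   IN={c, d, e, f}   OUT={a, b, c, e}
  B4:   IN={a, b, c, e}   OUT={a, b, c, e}
  B5:   IN={a, b, c, e}   OUT={a, b, c, e, f}
  B6:   IN={a, b, c, f}   OUT={a, b, c, e, f}
  B7:   IN={a, b, c, e, f}   OUT={a, b, c, e, f}
  B8:   IN={a, b, e}   OUT={b, c, e}
  B9:   IN={b, c, e}   OUT={}

Merge at B6: OUT[B6] = IN[B7] = {a, b, c, e, f}

Answer: {a, b, c, e, f}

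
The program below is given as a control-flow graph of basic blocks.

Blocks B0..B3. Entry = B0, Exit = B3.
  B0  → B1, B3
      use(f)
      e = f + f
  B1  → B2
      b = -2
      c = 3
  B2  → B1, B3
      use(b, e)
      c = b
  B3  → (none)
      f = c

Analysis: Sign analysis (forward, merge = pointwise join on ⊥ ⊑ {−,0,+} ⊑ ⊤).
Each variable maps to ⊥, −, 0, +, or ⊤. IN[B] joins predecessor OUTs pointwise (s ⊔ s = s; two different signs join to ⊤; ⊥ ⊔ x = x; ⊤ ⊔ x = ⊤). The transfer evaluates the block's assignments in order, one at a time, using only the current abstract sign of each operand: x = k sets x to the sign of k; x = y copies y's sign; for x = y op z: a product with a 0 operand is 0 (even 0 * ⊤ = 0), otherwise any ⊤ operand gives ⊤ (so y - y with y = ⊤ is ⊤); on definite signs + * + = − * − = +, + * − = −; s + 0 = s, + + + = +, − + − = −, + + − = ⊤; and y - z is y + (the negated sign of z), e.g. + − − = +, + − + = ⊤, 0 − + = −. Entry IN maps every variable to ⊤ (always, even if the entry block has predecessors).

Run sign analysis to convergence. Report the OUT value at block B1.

Per-block solution:
  B0:   IN=(all ⊤)   OUT=(all ⊤)
  B1:   IN=(all ⊤)   OUT={b:-, c:+; rest ⊤}
  B2:   IN={b:-, c:+; rest ⊤}   OUT={b:-, c:-; rest ⊤}
  B3:   IN=(all ⊤)   OUT=(all ⊤)

Merge at B1: IN[B1] = OUT[B0] ⊔ OUT[B2] = {a: ⊤, b: ⊤, c: ⊤, d: ⊤, e: ⊤, f: ⊤}
Applying B1's transfer function to that IN value gives OUT[B1] (row B1 above).

Answer: {a: ⊤, b: -, c: +, d: ⊤, e: ⊤, f: ⊤}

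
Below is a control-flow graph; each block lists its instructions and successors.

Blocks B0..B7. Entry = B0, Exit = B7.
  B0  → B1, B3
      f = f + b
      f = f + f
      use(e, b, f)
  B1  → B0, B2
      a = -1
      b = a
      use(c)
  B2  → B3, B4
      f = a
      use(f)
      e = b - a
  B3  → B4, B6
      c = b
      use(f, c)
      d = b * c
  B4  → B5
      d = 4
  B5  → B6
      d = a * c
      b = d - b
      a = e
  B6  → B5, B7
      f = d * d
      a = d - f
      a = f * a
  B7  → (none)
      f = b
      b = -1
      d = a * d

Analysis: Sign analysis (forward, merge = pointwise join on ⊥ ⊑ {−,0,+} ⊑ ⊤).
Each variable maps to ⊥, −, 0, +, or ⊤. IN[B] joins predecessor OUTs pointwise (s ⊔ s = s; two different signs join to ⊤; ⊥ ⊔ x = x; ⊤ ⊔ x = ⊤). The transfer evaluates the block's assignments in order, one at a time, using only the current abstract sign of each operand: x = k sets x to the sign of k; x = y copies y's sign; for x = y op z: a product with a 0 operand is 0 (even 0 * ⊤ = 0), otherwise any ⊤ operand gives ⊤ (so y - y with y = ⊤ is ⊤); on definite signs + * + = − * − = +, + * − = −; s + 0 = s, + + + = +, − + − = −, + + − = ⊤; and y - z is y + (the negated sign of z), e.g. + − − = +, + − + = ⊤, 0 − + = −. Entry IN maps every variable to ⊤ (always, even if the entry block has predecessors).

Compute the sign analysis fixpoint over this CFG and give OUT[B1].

Fixpoint table:
  B0:  IN=(all ⊤)  OUT=(all ⊤)
  B1:  IN=(all ⊤)  OUT={a:-, b:-; rest ⊤}
  B2:  IN={a:-, b:-; rest ⊤}  OUT={a:-, b:-, f:-; rest ⊤}
  B3:  IN=(all ⊤)  OUT=(all ⊤)
  B4:  IN=(all ⊤)  OUT={d:+; rest ⊤}
  B5:  IN=(all ⊤)  OUT=(all ⊤)
  B6:  IN=(all ⊤)  OUT=(all ⊤)
  B7:  IN=(all ⊤)  OUT={b:-; rest ⊤}

Merge at B1: IN[B1] = OUT[B0] = {a: ⊤, b: ⊤, c: ⊤, d: ⊤, e: ⊤, f: ⊤}
Applying B1's transfer function to that IN value gives OUT[B1] (row B1 above).

Answer: {a: -, b: -, c: ⊤, d: ⊤, e: ⊤, f: ⊤}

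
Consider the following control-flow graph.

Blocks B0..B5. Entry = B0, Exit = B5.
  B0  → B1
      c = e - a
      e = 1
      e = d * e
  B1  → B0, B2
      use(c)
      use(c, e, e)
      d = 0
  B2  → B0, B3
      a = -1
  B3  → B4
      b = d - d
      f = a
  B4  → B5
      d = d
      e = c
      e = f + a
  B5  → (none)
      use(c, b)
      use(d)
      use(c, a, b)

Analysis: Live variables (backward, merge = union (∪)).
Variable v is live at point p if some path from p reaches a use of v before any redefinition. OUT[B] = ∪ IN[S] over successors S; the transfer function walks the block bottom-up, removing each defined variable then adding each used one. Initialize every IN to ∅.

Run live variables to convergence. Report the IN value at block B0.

Answer: {a, d, e}

Working:
Per-block solution:
  B0: | IN={a, d, e} | OUT={a, c, e}
  B1: | IN={a, c, e} | OUT={a, c, d, e}
  B2: | IN={c, d, e} | OUT={a, c, d, e}
  B3: | IN={a, c, d} | OUT={a, b, c, d, f}
  B4: | IN={a, b, c, d, f} | OUT={a, b, c, d}
  B5: | IN={a, b, c, d} | OUT={}

Merge at B0: OUT[B0] = IN[B1] = {a, c, e}
Applying B0's transfer function to that OUT value gives IN[B0] (row B0 above).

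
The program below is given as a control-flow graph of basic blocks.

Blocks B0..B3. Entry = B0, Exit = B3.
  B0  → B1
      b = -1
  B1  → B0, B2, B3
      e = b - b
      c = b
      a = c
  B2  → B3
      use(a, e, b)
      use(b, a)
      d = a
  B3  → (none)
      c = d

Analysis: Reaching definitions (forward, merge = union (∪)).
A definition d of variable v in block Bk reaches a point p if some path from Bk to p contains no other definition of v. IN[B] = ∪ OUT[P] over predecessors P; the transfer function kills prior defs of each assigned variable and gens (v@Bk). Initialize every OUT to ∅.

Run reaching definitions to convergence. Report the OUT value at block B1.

Answer: {a@B1, b@B0, c@B1, e@B1}

Derivation:
Fixpoint table:
  B0:   IN={a@B1, b@B0, c@B1, e@B1}   OUT={a@B1, b@B0, c@B1, e@B1}
  B1:   IN={a@B1, b@B0, c@B1, e@B1}   OUT={a@B1, b@B0, c@B1, e@B1}
  B2:   IN={a@B1, b@B0, c@B1, e@B1}   OUT={a@B1, b@B0, c@B1, d@B2, e@B1}
  B3:   IN={a@B1, b@B0, c@B1, d@B2, e@B1}   OUT={a@B1, b@B0, c@B3, d@B2, e@B1}

Merge at B1: IN[B1] = OUT[B0] = {a@B1, b@B0, c@B1, e@B1}
Applying B1's transfer function to that IN value gives OUT[B1] (row B1 above).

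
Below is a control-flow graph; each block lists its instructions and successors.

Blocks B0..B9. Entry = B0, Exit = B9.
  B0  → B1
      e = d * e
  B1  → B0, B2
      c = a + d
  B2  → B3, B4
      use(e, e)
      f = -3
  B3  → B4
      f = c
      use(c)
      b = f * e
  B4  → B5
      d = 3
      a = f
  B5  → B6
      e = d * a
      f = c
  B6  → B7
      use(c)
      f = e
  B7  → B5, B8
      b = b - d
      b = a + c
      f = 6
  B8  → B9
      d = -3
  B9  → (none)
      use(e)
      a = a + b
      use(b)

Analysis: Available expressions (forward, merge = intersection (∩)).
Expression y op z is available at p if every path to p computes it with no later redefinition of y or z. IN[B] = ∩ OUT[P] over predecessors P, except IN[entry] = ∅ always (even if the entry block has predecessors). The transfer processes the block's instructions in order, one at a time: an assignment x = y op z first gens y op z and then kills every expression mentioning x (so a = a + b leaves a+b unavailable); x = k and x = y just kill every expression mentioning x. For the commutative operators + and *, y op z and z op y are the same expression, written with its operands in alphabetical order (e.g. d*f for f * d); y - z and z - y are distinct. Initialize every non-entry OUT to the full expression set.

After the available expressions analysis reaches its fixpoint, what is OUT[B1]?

Answer: {a+d}

Working:
Per-block solution:
  B0:   IN={}   OUT={}
  B1:   IN={}   OUT={a+d}
  B2:   IN={a+d}   OUT={a+d}
  B3:   IN={a+d}   OUT={a+d, e*f}
  B4:   IN={a+d}   OUT={}
  B5:   IN={}   OUT={a*d}
  B6:   IN={a*d}   OUT={a*d}
  B7:   IN={a*d}   OUT={a*d, a+c}
  B8:   IN={a*d, a+c}   OUT={a+c}
  B9:   IN={a+c}   OUT={}

Merge at B1: IN[B1] = OUT[B0] = {}
Applying B1's transfer function to that IN value gives OUT[B1] (row B1 above).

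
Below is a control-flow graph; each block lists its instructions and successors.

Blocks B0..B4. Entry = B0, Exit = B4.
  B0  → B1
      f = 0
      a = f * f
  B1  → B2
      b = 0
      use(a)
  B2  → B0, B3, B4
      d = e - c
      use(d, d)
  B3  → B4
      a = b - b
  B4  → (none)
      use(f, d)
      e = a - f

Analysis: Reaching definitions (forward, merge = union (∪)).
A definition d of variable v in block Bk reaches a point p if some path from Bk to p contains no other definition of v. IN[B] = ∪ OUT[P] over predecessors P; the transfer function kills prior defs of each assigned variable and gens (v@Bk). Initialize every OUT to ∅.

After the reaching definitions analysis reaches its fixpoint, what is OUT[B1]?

Answer: {a@B0, b@B1, d@B2, f@B0}

Derivation:
Fixpoint table:
  B0:  IN={a@B0, b@B1, d@B2, f@B0}  OUT={a@B0, b@B1, d@B2, f@B0}
  B1:  IN={a@B0, b@B1, d@B2, f@B0}  OUT={a@B0, b@B1, d@B2, f@B0}
  B2:  IN={a@B0, b@B1, d@B2, f@B0}  OUT={a@B0, b@B1, d@B2, f@B0}
  B3:  IN={a@B0, b@B1, d@B2, f@B0}  OUT={a@B3, b@B1, d@B2, f@B0}
  B4:  IN={a@B0, a@B3, b@B1, d@B2, f@B0}  OUT={a@B0, a@B3, b@B1, d@B2, e@B4, f@B0}

Merge at B1: IN[B1] = OUT[B0] = {a@B0, b@B1, d@B2, f@B0}
Applying B1's transfer function to that IN value gives OUT[B1] (row B1 above).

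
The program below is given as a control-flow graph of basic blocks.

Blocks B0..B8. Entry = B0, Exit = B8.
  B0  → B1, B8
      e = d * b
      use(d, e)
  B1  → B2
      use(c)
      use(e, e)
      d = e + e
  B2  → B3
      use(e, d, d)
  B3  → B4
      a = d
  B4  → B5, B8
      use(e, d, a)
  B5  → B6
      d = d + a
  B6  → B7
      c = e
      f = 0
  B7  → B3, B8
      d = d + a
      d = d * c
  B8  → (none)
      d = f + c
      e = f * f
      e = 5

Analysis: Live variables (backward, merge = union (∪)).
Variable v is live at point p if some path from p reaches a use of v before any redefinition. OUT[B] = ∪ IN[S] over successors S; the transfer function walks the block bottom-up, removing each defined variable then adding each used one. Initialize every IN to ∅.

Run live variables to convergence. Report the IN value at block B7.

Per-block solution:
  B0:  IN={b, c, d, f}  OUT={c, e, f}
  B1:  IN={c, e, f}  OUT={c, d, e, f}
  B2:  IN={c, d, e, f}  OUT={c, d, e, f}
  B3:  IN={c, d, e, f}  OUT={a, c, d, e, f}
  B4:  IN={a, c, d, e, f}  OUT={a, c, d, e, f}
  B5:  IN={a, d, e}  OUT={a, d, e}
  B6:  IN={a, d, e}  OUT={a, c, d, e, f}
  B7:  IN={a, c, d, e, f}  OUT={c, d, e, f}
  B8:  IN={c, f}  OUT={}

Merge at B7: OUT[B7] = IN[B3] ⊔ IN[B8] = {c, d, e, f}
Applying B7's transfer function to that OUT value gives IN[B7] (row B7 above).

Answer: {a, c, d, e, f}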